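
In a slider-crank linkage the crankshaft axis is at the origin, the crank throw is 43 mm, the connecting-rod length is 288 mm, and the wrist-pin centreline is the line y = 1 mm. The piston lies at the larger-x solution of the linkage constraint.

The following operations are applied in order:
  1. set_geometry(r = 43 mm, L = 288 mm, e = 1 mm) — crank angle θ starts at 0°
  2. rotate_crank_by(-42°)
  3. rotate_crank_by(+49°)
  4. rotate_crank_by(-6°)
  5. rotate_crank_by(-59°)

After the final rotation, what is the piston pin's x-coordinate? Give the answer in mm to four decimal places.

308.3391

set_geometry: r = 43 mm, L = 288 mm, e = 1 mm; θ ← 0°
rotate_crank_by(-42°): θ ← 0° -42° = -42°
rotate_crank_by(+49°): θ ← -42° +49° = 7°
rotate_crank_by(-6°): θ ← 7° -6° = 1°
rotate_crank_by(-59°): θ ← 1° -59° = -58°
crank pin P = (r cos θ, r sin θ) = (22.786528, -36.466068)
h = r sin θ − e = -36.466068 − 1 = -37.466068
x = r cos θ + √(L² − h²) = 22.786528 + √(82944.0 − 1403.7063) = 22.786528 + 285.552611 = 308.339140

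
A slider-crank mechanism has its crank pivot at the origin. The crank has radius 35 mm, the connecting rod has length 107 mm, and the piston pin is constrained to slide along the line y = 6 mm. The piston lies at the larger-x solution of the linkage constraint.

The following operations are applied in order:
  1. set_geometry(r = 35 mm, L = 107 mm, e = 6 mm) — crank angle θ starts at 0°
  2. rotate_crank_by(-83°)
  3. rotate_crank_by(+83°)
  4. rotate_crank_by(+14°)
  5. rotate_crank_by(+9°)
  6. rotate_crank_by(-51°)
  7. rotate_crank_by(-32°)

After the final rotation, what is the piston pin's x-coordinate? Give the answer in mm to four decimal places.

118.1505

set_geometry: r = 35 mm, L = 107 mm, e = 6 mm; θ ← 0°
rotate_crank_by(-83°): θ ← 0° -83° = -83°
rotate_crank_by(+83°): θ ← -83° +83° = 0°
rotate_crank_by(+14°): θ ← 0° +14° = 14°
rotate_crank_by(+9°): θ ← 14° +9° = 23°
rotate_crank_by(-51°): θ ← 23° -51° = -28°
rotate_crank_by(-32°): θ ← -28° -32° = -60°
crank pin P = (r cos θ, r sin θ) = (17.500000, -30.310889)
h = r sin θ − e = -30.310889 − 6 = -36.310889
x = r cos θ + √(L² − h²) = 17.500000 + √(11449.0 − 1318.4807) = 17.500000 + 100.650481 = 118.150481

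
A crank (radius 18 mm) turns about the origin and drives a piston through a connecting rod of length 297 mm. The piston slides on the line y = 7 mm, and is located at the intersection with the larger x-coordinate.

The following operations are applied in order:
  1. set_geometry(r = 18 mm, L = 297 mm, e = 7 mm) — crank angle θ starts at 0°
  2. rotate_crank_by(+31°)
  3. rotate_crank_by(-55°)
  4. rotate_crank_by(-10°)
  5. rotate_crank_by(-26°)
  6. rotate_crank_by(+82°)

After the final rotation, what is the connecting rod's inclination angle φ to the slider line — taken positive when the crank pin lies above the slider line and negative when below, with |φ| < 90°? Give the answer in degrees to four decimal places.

-0.0496

set_geometry: r = 18 mm, L = 297 mm, e = 7 mm; θ ← 0°
rotate_crank_by(+31°): θ ← 0° +31° = 31°
rotate_crank_by(-55°): θ ← 31° -55° = -24°
rotate_crank_by(-10°): θ ← -24° -10° = -34°
rotate_crank_by(-26°): θ ← -34° -26° = -60°
rotate_crank_by(+82°): θ ← -60° +82° = 22°
crank pin P = (r cos θ, r sin θ) = (16.689309, 6.742919)
h = r sin θ − e = 6.742919 − 7 = -0.257081
sin φ = h / L = -0.257081 / 297 = -0.00086559
φ = arcsin(-0.00086559) = -0.049595°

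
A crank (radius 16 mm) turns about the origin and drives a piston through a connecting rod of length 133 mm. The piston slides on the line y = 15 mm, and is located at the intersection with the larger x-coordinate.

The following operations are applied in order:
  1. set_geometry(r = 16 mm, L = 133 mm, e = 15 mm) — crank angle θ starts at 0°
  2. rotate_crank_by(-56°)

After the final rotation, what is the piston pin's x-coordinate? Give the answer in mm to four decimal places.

set_geometry: r = 16 mm, L = 133 mm, e = 15 mm; θ ← 0°
rotate_crank_by(-56°): θ ← 0° -56° = -56°
crank pin P = (r cos θ, r sin θ) = (8.947086, -13.264601)
h = r sin θ − e = -13.264601 − 15 = -28.264601
x = r cos θ + √(L² − h²) = 8.947086 + √(17689.0 − 798.8877) = 8.947086 + 129.961965 = 138.909051

138.9091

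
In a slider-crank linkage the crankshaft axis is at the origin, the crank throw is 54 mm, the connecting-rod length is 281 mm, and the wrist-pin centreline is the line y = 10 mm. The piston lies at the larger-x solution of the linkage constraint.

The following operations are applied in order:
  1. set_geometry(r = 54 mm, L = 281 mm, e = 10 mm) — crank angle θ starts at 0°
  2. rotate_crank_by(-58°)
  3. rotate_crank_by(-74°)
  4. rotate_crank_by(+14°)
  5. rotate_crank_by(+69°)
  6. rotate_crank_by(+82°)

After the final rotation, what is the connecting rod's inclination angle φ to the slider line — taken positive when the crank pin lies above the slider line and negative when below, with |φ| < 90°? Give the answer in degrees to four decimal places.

set_geometry: r = 54 mm, L = 281 mm, e = 10 mm; θ ← 0°
rotate_crank_by(-58°): θ ← 0° -58° = -58°
rotate_crank_by(-74°): θ ← -58° -74° = -132°
rotate_crank_by(+14°): θ ← -132° +14° = -118°
rotate_crank_by(+69°): θ ← -118° +69° = -49°
rotate_crank_by(+82°): θ ← -49° +82° = 33°
crank pin P = (r cos θ, r sin θ) = (45.288211, 29.410508)
h = r sin θ − e = 29.410508 − 10 = 19.410508
sin φ = h / L = 19.410508 / 281 = 0.06907654
φ = arcsin(0.06907654) = 3.960948°

3.9609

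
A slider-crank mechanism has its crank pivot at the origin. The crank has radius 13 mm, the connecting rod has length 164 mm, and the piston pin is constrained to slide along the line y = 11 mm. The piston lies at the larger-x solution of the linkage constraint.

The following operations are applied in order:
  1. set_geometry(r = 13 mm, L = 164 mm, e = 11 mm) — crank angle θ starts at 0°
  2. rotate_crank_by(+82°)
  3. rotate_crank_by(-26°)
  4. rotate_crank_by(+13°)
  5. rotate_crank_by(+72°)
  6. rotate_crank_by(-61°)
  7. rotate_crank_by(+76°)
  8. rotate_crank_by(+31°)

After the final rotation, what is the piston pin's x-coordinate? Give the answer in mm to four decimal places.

set_geometry: r = 13 mm, L = 164 mm, e = 11 mm; θ ← 0°
rotate_crank_by(+82°): θ ← 0° +82° = 82°
rotate_crank_by(-26°): θ ← 82° -26° = 56°
rotate_crank_by(+13°): θ ← 56° +13° = 69°
rotate_crank_by(+72°): θ ← 69° +72° = 141°
rotate_crank_by(-61°): θ ← 141° -61° = 80°
rotate_crank_by(+76°): θ ← 80° +76° = 156°
rotate_crank_by(+31°): θ ← 156° +31° = 187°
crank pin P = (r cos θ, r sin θ) = (-12.903100, -1.584301)
h = r sin θ − e = -1.584301 − 11 = -12.584301
x = r cos θ + √(L² − h²) = -12.903100 + √(26896.0 − 158.3646) = -12.903100 + 163.516468 = 150.613368

150.6134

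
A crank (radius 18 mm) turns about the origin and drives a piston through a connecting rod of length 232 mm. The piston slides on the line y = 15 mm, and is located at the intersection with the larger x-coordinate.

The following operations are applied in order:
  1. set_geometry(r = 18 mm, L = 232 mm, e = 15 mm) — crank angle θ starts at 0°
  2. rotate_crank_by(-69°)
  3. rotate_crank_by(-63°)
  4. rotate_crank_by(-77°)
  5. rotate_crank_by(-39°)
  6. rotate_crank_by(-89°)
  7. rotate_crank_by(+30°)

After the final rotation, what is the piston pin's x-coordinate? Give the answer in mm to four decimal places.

set_geometry: r = 18 mm, L = 232 mm, e = 15 mm; θ ← 0°
rotate_crank_by(-69°): θ ← 0° -69° = -69°
rotate_crank_by(-63°): θ ← -69° -63° = -132°
rotate_crank_by(-77°): θ ← -132° -77° = -209°
rotate_crank_by(-39°): θ ← -209° -39° = -248°
rotate_crank_by(-89°): θ ← -248° -89° = -337°
rotate_crank_by(+30°): θ ← -337° +30° = -307°
crank pin P = (r cos θ, r sin θ) = (10.832670, 14.375439)
h = r sin θ − e = 14.375439 − 15 = -0.624561
x = r cos θ + √(L² − h²) = 10.832670 + √(53824.0 − 0.3901) = 10.832670 + 231.999159 = 242.831830

242.8318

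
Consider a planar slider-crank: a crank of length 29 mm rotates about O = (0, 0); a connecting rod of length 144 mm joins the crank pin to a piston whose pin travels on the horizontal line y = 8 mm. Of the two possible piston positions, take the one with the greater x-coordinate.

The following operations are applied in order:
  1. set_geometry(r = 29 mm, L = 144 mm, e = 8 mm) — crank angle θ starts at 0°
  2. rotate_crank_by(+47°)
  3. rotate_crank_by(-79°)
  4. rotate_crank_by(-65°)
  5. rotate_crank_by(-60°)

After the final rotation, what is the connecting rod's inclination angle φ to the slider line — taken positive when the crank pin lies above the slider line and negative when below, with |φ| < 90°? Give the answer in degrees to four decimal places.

set_geometry: r = 29 mm, L = 144 mm, e = 8 mm; θ ← 0°
rotate_crank_by(+47°): θ ← 0° +47° = 47°
rotate_crank_by(-79°): θ ← 47° -79° = -32°
rotate_crank_by(-65°): θ ← -32° -65° = -97°
rotate_crank_by(-60°): θ ← -97° -60° = -157°
crank pin P = (r cos θ, r sin θ) = (-26.694641, -11.331203)
h = r sin θ − e = -11.331203 − 8 = -19.331203
sin φ = h / L = -19.331203 / 144 = -0.13424446
φ = arcsin(-0.13424446) = -7.714933°

-7.7149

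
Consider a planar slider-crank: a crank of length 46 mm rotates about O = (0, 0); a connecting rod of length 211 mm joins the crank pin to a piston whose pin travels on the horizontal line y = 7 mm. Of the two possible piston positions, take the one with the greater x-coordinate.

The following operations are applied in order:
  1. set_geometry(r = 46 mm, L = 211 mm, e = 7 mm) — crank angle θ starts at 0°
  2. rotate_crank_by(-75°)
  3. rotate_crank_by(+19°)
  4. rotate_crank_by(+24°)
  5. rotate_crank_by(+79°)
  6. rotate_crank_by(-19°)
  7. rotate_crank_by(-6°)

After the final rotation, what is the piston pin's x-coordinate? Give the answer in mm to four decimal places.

253.4022

set_geometry: r = 46 mm, L = 211 mm, e = 7 mm; θ ← 0°
rotate_crank_by(-75°): θ ← 0° -75° = -75°
rotate_crank_by(+19°): θ ← -75° +19° = -56°
rotate_crank_by(+24°): θ ← -56° +24° = -32°
rotate_crank_by(+79°): θ ← -32° +79° = 47°
rotate_crank_by(-19°): θ ← 47° -19° = 28°
rotate_crank_by(-6°): θ ← 28° -6° = 22°
crank pin P = (r cos θ, r sin θ) = (42.650457, 17.231903)
h = r sin θ − e = 17.231903 − 7 = 10.231903
x = r cos θ + √(L² − h²) = 42.650457 + √(44521.0 − 104.6918) = 42.650457 + 210.751769 = 253.402226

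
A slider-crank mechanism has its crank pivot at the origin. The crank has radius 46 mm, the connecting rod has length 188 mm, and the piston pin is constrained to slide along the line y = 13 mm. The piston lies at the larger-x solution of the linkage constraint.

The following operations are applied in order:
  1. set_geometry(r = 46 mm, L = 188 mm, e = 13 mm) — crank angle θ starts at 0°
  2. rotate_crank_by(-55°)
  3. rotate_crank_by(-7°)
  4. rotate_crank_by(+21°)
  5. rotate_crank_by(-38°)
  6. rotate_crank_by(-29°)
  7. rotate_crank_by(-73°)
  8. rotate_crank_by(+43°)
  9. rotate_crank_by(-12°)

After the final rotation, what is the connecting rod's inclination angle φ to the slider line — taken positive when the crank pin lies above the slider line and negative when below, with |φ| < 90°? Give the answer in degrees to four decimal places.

-11.0397

set_geometry: r = 46 mm, L = 188 mm, e = 13 mm; θ ← 0°
rotate_crank_by(-55°): θ ← 0° -55° = -55°
rotate_crank_by(-7°): θ ← -55° -7° = -62°
rotate_crank_by(+21°): θ ← -62° +21° = -41°
rotate_crank_by(-38°): θ ← -41° -38° = -79°
rotate_crank_by(-29°): θ ← -79° -29° = -108°
rotate_crank_by(-73°): θ ← -108° -73° = -181°
rotate_crank_by(+43°): θ ← -181° +43° = -138°
rotate_crank_by(-12°): θ ← -138° -12° = -150°
crank pin P = (r cos θ, r sin θ) = (-39.837169, -23.000000)
h = r sin θ − e = -23.000000 − 13 = -36.000000
sin φ = h / L = -36.000000 / 188 = -0.19148936
φ = arcsin(-0.19148936) = -11.039714°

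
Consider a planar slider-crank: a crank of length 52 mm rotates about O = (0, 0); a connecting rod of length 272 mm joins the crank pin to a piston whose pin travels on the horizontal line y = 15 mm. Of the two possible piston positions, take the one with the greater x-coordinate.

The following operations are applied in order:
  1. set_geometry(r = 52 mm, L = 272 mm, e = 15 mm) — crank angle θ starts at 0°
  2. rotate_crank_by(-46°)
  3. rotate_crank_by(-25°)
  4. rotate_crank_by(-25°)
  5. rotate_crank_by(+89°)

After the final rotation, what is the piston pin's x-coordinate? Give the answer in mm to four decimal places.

322.7742

set_geometry: r = 52 mm, L = 272 mm, e = 15 mm; θ ← 0°
rotate_crank_by(-46°): θ ← 0° -46° = -46°
rotate_crank_by(-25°): θ ← -46° -25° = -71°
rotate_crank_by(-25°): θ ← -71° -25° = -96°
rotate_crank_by(+89°): θ ← -96° +89° = -7°
crank pin P = (r cos θ, r sin θ) = (51.612400, -6.337206)
h = r sin θ − e = -6.337206 − 15 = -21.337206
x = r cos θ + √(L² − h²) = 51.612400 + √(73984.0 − 455.2764) = 51.612400 + 271.161803 = 322.774203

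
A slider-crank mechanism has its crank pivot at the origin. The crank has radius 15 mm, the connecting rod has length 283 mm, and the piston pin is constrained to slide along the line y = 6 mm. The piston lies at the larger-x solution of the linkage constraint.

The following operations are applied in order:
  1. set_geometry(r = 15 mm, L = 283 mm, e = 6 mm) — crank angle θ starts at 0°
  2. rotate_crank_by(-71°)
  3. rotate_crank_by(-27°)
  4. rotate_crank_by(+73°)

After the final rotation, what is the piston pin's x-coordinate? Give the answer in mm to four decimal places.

296.3255

set_geometry: r = 15 mm, L = 283 mm, e = 6 mm; θ ← 0°
rotate_crank_by(-71°): θ ← 0° -71° = -71°
rotate_crank_by(-27°): θ ← -71° -27° = -98°
rotate_crank_by(+73°): θ ← -98° +73° = -25°
crank pin P = (r cos θ, r sin θ) = (13.594617, -6.339274)
h = r sin θ − e = -6.339274 − 6 = -12.339274
x = r cos θ + √(L² − h²) = 13.594617 + √(80089.0 − 152.2577) = 13.594617 + 282.730866 = 296.325482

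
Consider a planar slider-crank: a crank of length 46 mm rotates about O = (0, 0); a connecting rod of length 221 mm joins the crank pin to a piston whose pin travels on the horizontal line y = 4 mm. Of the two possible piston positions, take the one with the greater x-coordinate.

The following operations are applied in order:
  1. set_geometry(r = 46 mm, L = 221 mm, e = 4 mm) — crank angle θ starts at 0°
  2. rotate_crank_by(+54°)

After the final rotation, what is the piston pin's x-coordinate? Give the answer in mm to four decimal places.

set_geometry: r = 46 mm, L = 221 mm, e = 4 mm; θ ← 0°
rotate_crank_by(+54°): θ ← 0° +54° = 54°
crank pin P = (r cos θ, r sin θ) = (27.038122, 37.214782)
h = r sin θ − e = 37.214782 − 4 = 33.214782
x = r cos θ + √(L² − h²) = 27.038122 + √(48841.0 − 1103.2217) = 27.038122 + 218.489767 = 245.527889

245.5279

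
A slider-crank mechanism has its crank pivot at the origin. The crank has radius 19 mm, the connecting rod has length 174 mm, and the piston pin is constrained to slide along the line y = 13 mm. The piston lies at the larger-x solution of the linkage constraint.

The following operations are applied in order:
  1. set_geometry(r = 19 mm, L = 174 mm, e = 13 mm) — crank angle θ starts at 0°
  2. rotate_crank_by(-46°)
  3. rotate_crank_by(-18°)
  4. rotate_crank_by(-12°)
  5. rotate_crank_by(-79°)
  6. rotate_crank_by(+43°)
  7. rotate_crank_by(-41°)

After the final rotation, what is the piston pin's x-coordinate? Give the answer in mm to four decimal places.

set_geometry: r = 19 mm, L = 174 mm, e = 13 mm; θ ← 0°
rotate_crank_by(-46°): θ ← 0° -46° = -46°
rotate_crank_by(-18°): θ ← -46° -18° = -64°
rotate_crank_by(-12°): θ ← -64° -12° = -76°
rotate_crank_by(-79°): θ ← -76° -79° = -155°
rotate_crank_by(+43°): θ ← -155° +43° = -112°
rotate_crank_by(-41°): θ ← -112° -41° = -153°
crank pin P = (r cos θ, r sin θ) = (-16.929124, -8.625819)
h = r sin θ − e = -8.625819 − 13 = -21.625819
x = r cos θ + √(L² − h²) = -16.929124 + √(30276.0 − 467.6761) = -16.929124 + 172.650873 = 155.721749

155.7217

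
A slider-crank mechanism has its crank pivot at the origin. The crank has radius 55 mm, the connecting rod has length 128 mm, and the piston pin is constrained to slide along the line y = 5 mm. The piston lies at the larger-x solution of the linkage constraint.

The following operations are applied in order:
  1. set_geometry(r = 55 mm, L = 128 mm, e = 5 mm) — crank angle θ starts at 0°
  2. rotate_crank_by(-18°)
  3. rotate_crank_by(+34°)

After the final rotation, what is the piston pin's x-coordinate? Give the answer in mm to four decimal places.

180.4655

set_geometry: r = 55 mm, L = 128 mm, e = 5 mm; θ ← 0°
rotate_crank_by(-18°): θ ← 0° -18° = -18°
rotate_crank_by(+34°): θ ← -18° +34° = 16°
crank pin P = (r cos θ, r sin θ) = (52.869393, 15.160055)
h = r sin θ − e = 15.160055 − 5 = 10.160055
x = r cos θ + √(L² − h²) = 52.869393 + √(16384.0 − 103.2267) = 52.869393 + 127.596134 = 180.465527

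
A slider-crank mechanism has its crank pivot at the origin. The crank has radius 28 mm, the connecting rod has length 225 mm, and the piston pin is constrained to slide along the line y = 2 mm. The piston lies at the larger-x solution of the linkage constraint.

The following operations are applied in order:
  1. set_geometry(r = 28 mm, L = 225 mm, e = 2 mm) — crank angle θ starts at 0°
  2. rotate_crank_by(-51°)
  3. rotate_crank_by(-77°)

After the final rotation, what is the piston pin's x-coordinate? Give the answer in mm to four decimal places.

set_geometry: r = 28 mm, L = 225 mm, e = 2 mm; θ ← 0°
rotate_crank_by(-51°): θ ← 0° -51° = -51°
rotate_crank_by(-77°): θ ← -51° -77° = -128°
crank pin P = (r cos θ, r sin θ) = (-17.238521, -22.064301)
h = r sin θ − e = -22.064301 − 2 = -24.064301
x = r cos θ + √(L² − h²) = -17.238521 + √(50625.0 − 579.0906) = -17.238521 + 223.709431 = 206.470909

206.4709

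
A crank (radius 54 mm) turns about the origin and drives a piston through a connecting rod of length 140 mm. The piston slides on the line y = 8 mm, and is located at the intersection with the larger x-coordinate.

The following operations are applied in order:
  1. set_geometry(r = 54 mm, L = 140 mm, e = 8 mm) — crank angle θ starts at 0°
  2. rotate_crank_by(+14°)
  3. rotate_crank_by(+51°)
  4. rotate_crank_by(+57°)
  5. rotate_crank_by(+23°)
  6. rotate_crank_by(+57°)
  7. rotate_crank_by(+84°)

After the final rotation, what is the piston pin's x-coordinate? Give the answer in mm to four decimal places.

141.4191

set_geometry: r = 54 mm, L = 140 mm, e = 8 mm; θ ← 0°
rotate_crank_by(+14°): θ ← 0° +14° = 14°
rotate_crank_by(+51°): θ ← 14° +51° = 65°
rotate_crank_by(+57°): θ ← 65° +57° = 122°
rotate_crank_by(+23°): θ ← 122° +23° = 145°
rotate_crank_by(+57°): θ ← 145° +57° = 202°
rotate_crank_by(+84°): θ ← 202° +84° = 286°
crank pin P = (r cos θ, r sin θ) = (14.884417, -51.908132)
h = r sin θ − e = -51.908132 − 8 = -59.908132
x = r cos θ + √(L² − h²) = 14.884417 + √(19600.0 − 3588.9842) = 14.884417 + 126.534643 = 141.419060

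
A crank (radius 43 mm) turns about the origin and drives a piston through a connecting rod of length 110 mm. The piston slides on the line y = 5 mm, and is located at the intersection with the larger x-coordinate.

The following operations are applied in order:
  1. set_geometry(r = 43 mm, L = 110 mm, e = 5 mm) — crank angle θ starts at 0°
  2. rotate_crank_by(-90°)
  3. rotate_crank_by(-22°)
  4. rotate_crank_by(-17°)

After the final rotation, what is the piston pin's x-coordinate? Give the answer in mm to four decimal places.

76.0126

set_geometry: r = 43 mm, L = 110 mm, e = 5 mm; θ ← 0°
rotate_crank_by(-90°): θ ← 0° -90° = -90°
rotate_crank_by(-22°): θ ← -90° -22° = -112°
rotate_crank_by(-17°): θ ← -112° -17° = -129°
crank pin P = (r cos θ, r sin θ) = (-27.060777, -33.417276)
h = r sin θ − e = -33.417276 − 5 = -38.417276
x = r cos θ + √(L² − h²) = -27.060777 + √(12100.0 − 1475.8871) = -27.060777 + 103.073337 = 76.012561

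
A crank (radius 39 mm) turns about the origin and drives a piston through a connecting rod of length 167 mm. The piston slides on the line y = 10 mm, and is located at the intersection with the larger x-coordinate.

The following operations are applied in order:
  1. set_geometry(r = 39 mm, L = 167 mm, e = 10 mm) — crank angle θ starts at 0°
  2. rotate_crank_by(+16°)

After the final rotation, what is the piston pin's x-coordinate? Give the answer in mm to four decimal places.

set_geometry: r = 39 mm, L = 167 mm, e = 10 mm; θ ← 0°
rotate_crank_by(+16°): θ ← 0° +16° = 16°
crank pin P = (r cos θ, r sin θ) = (37.489206, 10.749857)
h = r sin θ − e = 10.749857 − 10 = 0.749857
x = r cos θ + √(L² − h²) = 37.489206 + √(27889.0 − 0.5623) = 37.489206 + 166.998317 = 204.487523

204.4875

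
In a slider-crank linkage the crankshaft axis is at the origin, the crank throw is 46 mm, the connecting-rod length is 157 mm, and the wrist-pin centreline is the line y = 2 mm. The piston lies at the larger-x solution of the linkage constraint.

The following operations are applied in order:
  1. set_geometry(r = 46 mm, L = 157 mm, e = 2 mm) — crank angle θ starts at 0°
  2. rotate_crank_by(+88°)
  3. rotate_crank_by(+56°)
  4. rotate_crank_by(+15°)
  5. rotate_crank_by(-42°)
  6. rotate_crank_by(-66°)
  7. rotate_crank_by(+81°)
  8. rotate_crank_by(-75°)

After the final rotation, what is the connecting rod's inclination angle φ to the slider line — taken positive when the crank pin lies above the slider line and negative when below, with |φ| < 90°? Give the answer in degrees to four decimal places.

13.4730

set_geometry: r = 46 mm, L = 157 mm, e = 2 mm; θ ← 0°
rotate_crank_by(+88°): θ ← 0° +88° = 88°
rotate_crank_by(+56°): θ ← 88° +56° = 144°
rotate_crank_by(+15°): θ ← 144° +15° = 159°
rotate_crank_by(-42°): θ ← 159° -42° = 117°
rotate_crank_by(-66°): θ ← 117° -66° = 51°
rotate_crank_by(+81°): θ ← 51° +81° = 132°
rotate_crank_by(-75°): θ ← 132° -75° = 57°
crank pin P = (r cos θ, r sin θ) = (25.053396, 38.578846)
h = r sin θ − e = 38.578846 − 2 = 36.578846
sin φ = h / L = 36.578846 / 157 = 0.23298628
φ = arcsin(0.23298628) = 13.472951°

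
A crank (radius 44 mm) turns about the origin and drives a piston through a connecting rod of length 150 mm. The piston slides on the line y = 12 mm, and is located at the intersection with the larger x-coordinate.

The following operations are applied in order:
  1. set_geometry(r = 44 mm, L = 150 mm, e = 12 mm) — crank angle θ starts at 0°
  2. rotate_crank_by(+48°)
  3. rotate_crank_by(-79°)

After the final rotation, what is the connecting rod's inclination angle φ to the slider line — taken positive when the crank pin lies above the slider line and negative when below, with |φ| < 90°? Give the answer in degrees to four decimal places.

set_geometry: r = 44 mm, L = 150 mm, e = 12 mm; θ ← 0°
rotate_crank_by(+48°): θ ← 0° +48° = 48°
rotate_crank_by(-79°): θ ← 48° -79° = -31°
crank pin P = (r cos θ, r sin θ) = (37.715361, -22.661675)
h = r sin θ − e = -22.661675 − 12 = -34.661675
sin φ = h / L = -34.661675 / 150 = -0.23107784
φ = arcsin(-0.23107784) = -13.360537°

-13.3605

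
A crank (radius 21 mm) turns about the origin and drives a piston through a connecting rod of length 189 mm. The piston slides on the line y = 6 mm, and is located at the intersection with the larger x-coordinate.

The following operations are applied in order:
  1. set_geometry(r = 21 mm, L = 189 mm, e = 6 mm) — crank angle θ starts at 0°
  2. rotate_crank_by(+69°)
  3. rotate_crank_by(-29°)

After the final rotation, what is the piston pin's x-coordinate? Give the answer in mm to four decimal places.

set_geometry: r = 21 mm, L = 189 mm, e = 6 mm; θ ← 0°
rotate_crank_by(+69°): θ ← 0° +69° = 69°
rotate_crank_by(-29°): θ ← 69° -29° = 40°
crank pin P = (r cos θ, r sin θ) = (16.086933, 13.498540)
h = r sin θ − e = 13.498540 − 6 = 7.498540
x = r cos θ + √(L² − h²) = 16.086933 + √(35721.0 − 56.2281) = 16.086933 + 188.851190 = 204.938123

204.9381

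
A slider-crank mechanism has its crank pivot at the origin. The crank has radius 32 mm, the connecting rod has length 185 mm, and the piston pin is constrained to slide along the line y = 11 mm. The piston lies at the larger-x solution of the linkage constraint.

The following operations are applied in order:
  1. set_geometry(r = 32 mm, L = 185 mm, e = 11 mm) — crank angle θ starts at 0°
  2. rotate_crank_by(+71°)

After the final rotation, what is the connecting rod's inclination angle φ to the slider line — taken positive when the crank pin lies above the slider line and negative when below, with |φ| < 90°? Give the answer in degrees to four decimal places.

5.9747

set_geometry: r = 32 mm, L = 185 mm, e = 11 mm; θ ← 0°
rotate_crank_by(+71°): θ ← 0° +71° = 71°
crank pin P = (r cos θ, r sin θ) = (10.418181, 30.256594)
h = r sin θ − e = 30.256594 − 11 = 19.256594
sin φ = h / L = 19.256594 / 185 = 0.10408970
φ = arcsin(0.10408970) = 5.974723°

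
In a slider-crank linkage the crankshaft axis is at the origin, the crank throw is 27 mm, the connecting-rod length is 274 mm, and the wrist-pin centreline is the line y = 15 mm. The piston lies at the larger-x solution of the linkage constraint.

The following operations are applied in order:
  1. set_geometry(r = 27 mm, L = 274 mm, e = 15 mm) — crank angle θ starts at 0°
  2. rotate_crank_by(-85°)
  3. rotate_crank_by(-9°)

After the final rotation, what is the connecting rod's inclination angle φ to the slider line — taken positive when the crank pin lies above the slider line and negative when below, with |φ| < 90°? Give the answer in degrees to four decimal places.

-8.8034

set_geometry: r = 27 mm, L = 274 mm, e = 15 mm; θ ← 0°
rotate_crank_by(-85°): θ ← 0° -85° = -85°
rotate_crank_by(-9°): θ ← -85° -9° = -94°
crank pin P = (r cos θ, r sin θ) = (-1.883425, -26.934229)
h = r sin θ − e = -26.934229 − 15 = -41.934229
sin φ = h / L = -41.934229 / 274 = -0.15304463
φ = arcsin(-0.15304463) = -8.803409°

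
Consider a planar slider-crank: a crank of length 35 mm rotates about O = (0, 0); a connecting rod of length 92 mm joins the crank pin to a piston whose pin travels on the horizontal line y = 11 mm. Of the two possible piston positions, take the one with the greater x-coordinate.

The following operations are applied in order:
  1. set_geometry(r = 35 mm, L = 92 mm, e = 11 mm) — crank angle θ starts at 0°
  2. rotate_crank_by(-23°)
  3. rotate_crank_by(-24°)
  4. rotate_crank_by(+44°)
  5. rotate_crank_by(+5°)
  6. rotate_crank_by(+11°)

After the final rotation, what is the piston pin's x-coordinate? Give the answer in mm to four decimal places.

set_geometry: r = 35 mm, L = 92 mm, e = 11 mm; θ ← 0°
rotate_crank_by(-23°): θ ← 0° -23° = -23°
rotate_crank_by(-24°): θ ← -23° -24° = -47°
rotate_crank_by(+44°): θ ← -47° +44° = -3°
rotate_crank_by(+5°): θ ← -3° +5° = 2°
rotate_crank_by(+11°): θ ← 2° +11° = 13°
crank pin P = (r cos θ, r sin θ) = (34.102952, 7.873287)
h = r sin θ − e = 7.873287 − 11 = -3.126713
x = r cos θ + √(L² − h²) = 34.102952 + √(8464.0 − 9.7763) = 34.102952 + 91.946852 = 126.049805

126.0498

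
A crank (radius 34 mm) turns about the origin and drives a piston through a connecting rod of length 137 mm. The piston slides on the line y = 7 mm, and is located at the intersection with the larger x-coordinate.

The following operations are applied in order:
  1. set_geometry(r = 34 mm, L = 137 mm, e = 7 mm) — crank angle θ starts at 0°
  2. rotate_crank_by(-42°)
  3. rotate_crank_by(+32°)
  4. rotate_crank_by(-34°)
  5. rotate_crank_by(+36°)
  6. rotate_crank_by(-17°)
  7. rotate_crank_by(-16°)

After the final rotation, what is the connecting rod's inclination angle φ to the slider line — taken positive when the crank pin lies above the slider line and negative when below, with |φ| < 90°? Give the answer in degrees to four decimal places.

set_geometry: r = 34 mm, L = 137 mm, e = 7 mm; θ ← 0°
rotate_crank_by(-42°): θ ← 0° -42° = -42°
rotate_crank_by(+32°): θ ← -42° +32° = -10°
rotate_crank_by(-34°): θ ← -10° -34° = -44°
rotate_crank_by(+36°): θ ← -44° +36° = -8°
rotate_crank_by(-17°): θ ← -8° -17° = -25°
rotate_crank_by(-16°): θ ← -25° -16° = -41°
crank pin P = (r cos θ, r sin θ) = (25.660126, -22.306007)
h = r sin θ − e = -22.306007 − 7 = -29.306007
sin φ = h / L = -29.306007 / 137 = -0.21391246
φ = arcsin(-0.21391246) = -12.351732°

-12.3517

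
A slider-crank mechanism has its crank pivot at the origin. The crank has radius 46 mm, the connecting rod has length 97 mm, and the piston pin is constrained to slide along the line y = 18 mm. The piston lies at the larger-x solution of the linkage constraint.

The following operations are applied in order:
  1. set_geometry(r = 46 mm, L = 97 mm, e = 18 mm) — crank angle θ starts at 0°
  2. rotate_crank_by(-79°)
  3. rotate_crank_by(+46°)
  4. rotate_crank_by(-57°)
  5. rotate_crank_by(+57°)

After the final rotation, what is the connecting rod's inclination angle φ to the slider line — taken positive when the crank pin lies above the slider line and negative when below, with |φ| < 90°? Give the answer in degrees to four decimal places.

-26.3497

set_geometry: r = 46 mm, L = 97 mm, e = 18 mm; θ ← 0°
rotate_crank_by(-79°): θ ← 0° -79° = -79°
rotate_crank_by(+46°): θ ← -79° +46° = -33°
rotate_crank_by(-57°): θ ← -33° -57° = -90°
rotate_crank_by(+57°): θ ← -90° +57° = -33°
crank pin P = (r cos θ, r sin θ) = (38.578846, -25.053396)
h = r sin θ − e = -25.053396 − 18 = -43.053396
sin φ = h / L = -43.053396 / 97 = -0.44384944
φ = arcsin(-0.44384944) = -26.349750°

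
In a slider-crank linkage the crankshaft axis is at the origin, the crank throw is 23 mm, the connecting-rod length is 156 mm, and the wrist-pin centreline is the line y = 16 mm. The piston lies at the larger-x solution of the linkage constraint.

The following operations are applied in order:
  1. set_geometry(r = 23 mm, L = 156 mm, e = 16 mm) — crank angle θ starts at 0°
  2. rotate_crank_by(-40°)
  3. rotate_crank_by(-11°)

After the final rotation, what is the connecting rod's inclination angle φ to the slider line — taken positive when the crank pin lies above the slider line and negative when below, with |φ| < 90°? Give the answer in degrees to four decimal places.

set_geometry: r = 23 mm, L = 156 mm, e = 16 mm; θ ← 0°
rotate_crank_by(-40°): θ ← 0° -40° = -40°
rotate_crank_by(-11°): θ ← -40° -11° = -51°
crank pin P = (r cos θ, r sin θ) = (14.474369, -17.874357)
h = r sin θ − e = -17.874357 − 16 = -33.874357
sin φ = h / L = -33.874357 / 156 = -0.21714331
φ = arcsin(-0.21714331) = -12.541301°

-12.5413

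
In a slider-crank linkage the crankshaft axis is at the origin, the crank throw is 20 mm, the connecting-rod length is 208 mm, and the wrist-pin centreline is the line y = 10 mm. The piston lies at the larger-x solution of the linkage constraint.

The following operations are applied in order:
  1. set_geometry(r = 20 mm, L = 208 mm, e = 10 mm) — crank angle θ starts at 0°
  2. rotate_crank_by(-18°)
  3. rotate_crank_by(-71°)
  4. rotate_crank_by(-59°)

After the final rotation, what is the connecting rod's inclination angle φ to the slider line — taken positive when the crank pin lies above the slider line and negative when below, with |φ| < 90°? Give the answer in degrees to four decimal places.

set_geometry: r = 20 mm, L = 208 mm, e = 10 mm; θ ← 0°
rotate_crank_by(-18°): θ ← 0° -18° = -18°
rotate_crank_by(-71°): θ ← -18° -71° = -89°
rotate_crank_by(-59°): θ ← -89° -59° = -148°
crank pin P = (r cos θ, r sin θ) = (-16.960962, -10.598385)
h = r sin θ − e = -10.598385 − 10 = -20.598385
sin φ = h / L = -20.598385 / 208 = -0.09903070
φ = arcsin(-0.09903070) = -5.683357°

-5.6834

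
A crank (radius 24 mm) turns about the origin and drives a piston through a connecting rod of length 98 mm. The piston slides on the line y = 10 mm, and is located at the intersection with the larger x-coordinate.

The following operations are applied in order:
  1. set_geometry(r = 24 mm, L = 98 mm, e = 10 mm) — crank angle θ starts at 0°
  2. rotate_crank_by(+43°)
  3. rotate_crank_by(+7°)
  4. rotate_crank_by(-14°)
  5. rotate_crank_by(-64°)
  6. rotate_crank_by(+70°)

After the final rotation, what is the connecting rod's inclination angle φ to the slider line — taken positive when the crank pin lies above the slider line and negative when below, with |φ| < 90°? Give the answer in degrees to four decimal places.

set_geometry: r = 24 mm, L = 98 mm, e = 10 mm; θ ← 0°
rotate_crank_by(+43°): θ ← 0° +43° = 43°
rotate_crank_by(+7°): θ ← 43° +7° = 50°
rotate_crank_by(-14°): θ ← 50° -14° = 36°
rotate_crank_by(-64°): θ ← 36° -64° = -28°
rotate_crank_by(+70°): θ ← -28° +70° = 42°
crank pin P = (r cos θ, r sin θ) = (17.835476, 16.059135)
h = r sin θ − e = 16.059135 − 10 = 6.059135
sin φ = h / L = 6.059135 / 98 = 0.06182790
φ = arcsin(0.06182790) = 3.544739°

3.5447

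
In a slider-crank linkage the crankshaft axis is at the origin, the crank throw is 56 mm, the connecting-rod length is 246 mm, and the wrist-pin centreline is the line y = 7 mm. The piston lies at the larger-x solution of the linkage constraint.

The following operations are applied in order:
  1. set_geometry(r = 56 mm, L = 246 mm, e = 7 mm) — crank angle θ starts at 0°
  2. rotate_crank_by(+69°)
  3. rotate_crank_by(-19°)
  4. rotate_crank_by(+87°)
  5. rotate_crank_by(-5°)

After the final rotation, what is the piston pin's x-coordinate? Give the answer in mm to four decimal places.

set_geometry: r = 56 mm, L = 246 mm, e = 7 mm; θ ← 0°
rotate_crank_by(+69°): θ ← 0° +69° = 69°
rotate_crank_by(-19°): θ ← 69° -19° = 50°
rotate_crank_by(+87°): θ ← 50° +87° = 137°
rotate_crank_by(-5°): θ ← 137° -5° = 132°
crank pin P = (r cos θ, r sin θ) = (-37.471314, 41.616110)
h = r sin θ − e = 41.616110 − 7 = 34.616110
x = r cos θ + √(L² − h²) = -37.471314 + √(60516.0 − 1198.2751) = -37.471314 + 243.552304 = 206.080990

206.0810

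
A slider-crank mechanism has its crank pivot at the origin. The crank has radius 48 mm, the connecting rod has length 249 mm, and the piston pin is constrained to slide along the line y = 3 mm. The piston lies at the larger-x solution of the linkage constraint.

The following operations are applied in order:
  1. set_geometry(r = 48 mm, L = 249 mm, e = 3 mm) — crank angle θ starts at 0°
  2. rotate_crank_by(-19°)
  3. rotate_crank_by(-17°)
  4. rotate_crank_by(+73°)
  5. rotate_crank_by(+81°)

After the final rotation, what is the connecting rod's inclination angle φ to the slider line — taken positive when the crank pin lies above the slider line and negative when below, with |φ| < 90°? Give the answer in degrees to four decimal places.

9.1000

set_geometry: r = 48 mm, L = 249 mm, e = 3 mm; θ ← 0°
rotate_crank_by(-19°): θ ← 0° -19° = -19°
rotate_crank_by(-17°): θ ← -19° -17° = -36°
rotate_crank_by(+73°): θ ← -36° +73° = 37°
rotate_crank_by(+81°): θ ← 37° +81° = 118°
crank pin P = (r cos θ, r sin θ) = (-22.534635, 42.381484)
h = r sin θ − e = 42.381484 − 3 = 39.381484
sin φ = h / L = 39.381484 / 249 = 0.15815857
φ = arcsin(0.15815857) = 9.100029°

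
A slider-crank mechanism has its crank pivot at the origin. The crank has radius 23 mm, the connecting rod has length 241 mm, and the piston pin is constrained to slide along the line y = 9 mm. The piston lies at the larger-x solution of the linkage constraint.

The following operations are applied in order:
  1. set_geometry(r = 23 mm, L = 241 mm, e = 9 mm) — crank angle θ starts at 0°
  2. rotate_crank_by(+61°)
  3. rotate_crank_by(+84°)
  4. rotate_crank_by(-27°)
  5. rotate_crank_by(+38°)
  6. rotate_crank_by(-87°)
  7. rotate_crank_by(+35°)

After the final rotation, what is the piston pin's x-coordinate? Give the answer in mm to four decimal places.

set_geometry: r = 23 mm, L = 241 mm, e = 9 mm; θ ← 0°
rotate_crank_by(+61°): θ ← 0° +61° = 61°
rotate_crank_by(+84°): θ ← 61° +84° = 145°
rotate_crank_by(-27°): θ ← 145° -27° = 118°
rotate_crank_by(+38°): θ ← 118° +38° = 156°
rotate_crank_by(-87°): θ ← 156° -87° = 69°
rotate_crank_by(+35°): θ ← 69° +35° = 104°
crank pin P = (r cos θ, r sin θ) = (-5.564204, 22.316802)
h = r sin θ − e = 22.316802 − 9 = 13.316802
x = r cos θ + √(L² − h²) = -5.564204 + √(58081.0 − 177.3372) = -5.564204 + 240.631799 = 235.067596

235.0676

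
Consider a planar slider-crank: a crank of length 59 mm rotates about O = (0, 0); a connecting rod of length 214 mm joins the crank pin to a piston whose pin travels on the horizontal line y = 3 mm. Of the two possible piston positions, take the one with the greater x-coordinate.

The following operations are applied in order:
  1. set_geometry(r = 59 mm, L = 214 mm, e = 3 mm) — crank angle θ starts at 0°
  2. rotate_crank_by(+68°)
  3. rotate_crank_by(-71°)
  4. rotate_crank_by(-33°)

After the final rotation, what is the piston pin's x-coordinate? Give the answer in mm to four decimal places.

set_geometry: r = 59 mm, L = 214 mm, e = 3 mm; θ ← 0°
rotate_crank_by(+68°): θ ← 0° +68° = 68°
rotate_crank_by(-71°): θ ← 68° -71° = -3°
rotate_crank_by(-33°): θ ← -3° -33° = -36°
crank pin P = (r cos θ, r sin θ) = (47.732003, -34.679330)
h = r sin θ − e = -34.679330 − 3 = -37.679330
x = r cos θ + √(L² − h²) = 47.732003 + √(45796.0 − 1419.7319) = 47.732003 + 210.656754 = 258.388757

258.3888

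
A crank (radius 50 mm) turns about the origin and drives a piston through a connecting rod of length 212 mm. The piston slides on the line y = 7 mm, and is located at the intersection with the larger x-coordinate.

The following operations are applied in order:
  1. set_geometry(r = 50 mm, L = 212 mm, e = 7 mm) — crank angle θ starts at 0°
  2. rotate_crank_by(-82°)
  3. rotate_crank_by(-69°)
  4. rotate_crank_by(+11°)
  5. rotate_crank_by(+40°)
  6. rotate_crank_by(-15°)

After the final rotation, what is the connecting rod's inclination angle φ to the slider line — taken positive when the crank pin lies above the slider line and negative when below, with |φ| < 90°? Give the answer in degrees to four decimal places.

-14.2865

set_geometry: r = 50 mm, L = 212 mm, e = 7 mm; θ ← 0°
rotate_crank_by(-82°): θ ← 0° -82° = -82°
rotate_crank_by(-69°): θ ← -82° -69° = -151°
rotate_crank_by(+11°): θ ← -151° +11° = -140°
rotate_crank_by(+40°): θ ← -140° +40° = -100°
rotate_crank_by(-15°): θ ← -100° -15° = -115°
crank pin P = (r cos θ, r sin θ) = (-21.130913, -45.315389)
h = r sin θ − e = -45.315389 − 7 = -52.315389
sin φ = h / L = -52.315389 / 212 = -0.24677070
φ = arcsin(-0.24677070) = -14.286501°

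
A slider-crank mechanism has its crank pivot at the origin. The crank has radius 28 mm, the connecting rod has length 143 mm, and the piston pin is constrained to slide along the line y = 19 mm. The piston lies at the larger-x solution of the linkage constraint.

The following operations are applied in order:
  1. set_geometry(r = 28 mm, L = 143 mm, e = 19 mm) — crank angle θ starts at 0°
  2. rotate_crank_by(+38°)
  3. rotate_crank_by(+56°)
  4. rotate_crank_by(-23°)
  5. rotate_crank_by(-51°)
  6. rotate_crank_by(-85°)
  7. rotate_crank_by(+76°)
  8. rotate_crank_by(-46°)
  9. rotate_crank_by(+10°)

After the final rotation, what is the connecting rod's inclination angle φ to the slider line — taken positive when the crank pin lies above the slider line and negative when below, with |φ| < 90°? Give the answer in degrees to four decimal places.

set_geometry: r = 28 mm, L = 143 mm, e = 19 mm; θ ← 0°
rotate_crank_by(+38°): θ ← 0° +38° = 38°
rotate_crank_by(+56°): θ ← 38° +56° = 94°
rotate_crank_by(-23°): θ ← 94° -23° = 71°
rotate_crank_by(-51°): θ ← 71° -51° = 20°
rotate_crank_by(-85°): θ ← 20° -85° = -65°
rotate_crank_by(+76°): θ ← -65° +76° = 11°
rotate_crank_by(-46°): θ ← 11° -46° = -35°
rotate_crank_by(+10°): θ ← -35° +10° = -25°
crank pin P = (r cos θ, r sin θ) = (25.376618, -11.833311)
h = r sin θ − e = -11.833311 − 19 = -30.833311
sin φ = h / L = -30.833311 / 143 = -0.21561756
φ = arcsin(-0.21561756) = -12.451761°

-12.4518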